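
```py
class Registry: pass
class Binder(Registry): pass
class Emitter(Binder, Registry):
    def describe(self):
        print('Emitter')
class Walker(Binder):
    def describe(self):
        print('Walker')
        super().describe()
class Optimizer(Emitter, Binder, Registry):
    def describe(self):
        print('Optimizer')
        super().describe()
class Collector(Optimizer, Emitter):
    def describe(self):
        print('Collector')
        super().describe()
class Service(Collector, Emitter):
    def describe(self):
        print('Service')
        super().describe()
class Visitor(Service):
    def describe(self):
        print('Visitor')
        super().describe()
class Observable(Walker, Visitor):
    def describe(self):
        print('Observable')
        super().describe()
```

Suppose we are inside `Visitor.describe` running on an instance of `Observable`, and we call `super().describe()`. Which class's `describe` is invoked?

L[Observable] = Observable + merge(L[Walker], L[Visitor], [Walker Visitor])
  take Walker:  [Walker Binder Registry object] + [Visitor Service Collector Optimizer Emitter Binder Registry object] + [Walker Visitor]
  take Visitor:  [Binder Registry object] + [Visitor Service Collector Optimizer Emitter Binder Registry object] + [Visitor]
  take Service:  [Binder Registry object] + [Service Collector Optimizer Emitter Binder Registry object]
  take Collector:  [Binder Registry object] + [Collector Optimizer Emitter Binder Registry object]
  take Optimizer:  [Binder Registry object] + [Optimizer Emitter Binder Registry object]
  take Emitter:  [Binder Registry object] + [Emitter Binder Registry object]
  take Binder:  [Binder Registry object] + [Binder Registry object]
  take Registry:  [Registry object] + [Registry object]
  take object:  [object] + [object]
MRO: Observable Walker Visitor Service Collector Optimizer Emitter Binder Registry object
super() in Visitor.describe on a Observable instance goes to the class after Visitor in Observable's MRO: Service.

Service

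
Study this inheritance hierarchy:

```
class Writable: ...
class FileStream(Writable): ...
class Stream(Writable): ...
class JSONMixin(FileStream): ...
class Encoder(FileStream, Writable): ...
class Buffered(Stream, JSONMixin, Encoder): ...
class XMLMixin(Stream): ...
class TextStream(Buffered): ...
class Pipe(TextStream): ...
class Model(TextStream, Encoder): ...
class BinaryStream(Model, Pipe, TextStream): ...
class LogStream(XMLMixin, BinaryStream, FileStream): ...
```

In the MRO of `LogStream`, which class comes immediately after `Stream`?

L[LogStream] = LogStream + merge(L[XMLMixin], L[BinaryStream], L[FileStream], [XMLMixin BinaryStream FileStream])
  take XMLMixin:  [XMLMixin Stream Writable object] + [BinaryStream Model Pipe TextStream Buffered Stream JSONMixin Encoder FileStream Writable object] + [FileStream Writable object] + [XMLMixin BinaryStream FileStream]
  take BinaryStream:  [Stream Writable object] + [BinaryStream Model Pipe TextStream Buffered Stream JSONMixin Encoder FileStream Writable object] + [FileStream Writable object] + [BinaryStream FileStream]
  take Model:  [Stream Writable object] + [Model Pipe TextStream Buffered Stream JSONMixin Encoder FileStream Writable object] + [FileStream Writable object] + [FileStream]
  take Pipe:  [Stream Writable object] + [Pipe TextStream Buffered Stream JSONMixin Encoder FileStream Writable object] + [FileStream Writable object] + [FileStream]
  take TextStream:  [Stream Writable object] + [TextStream Buffered Stream JSONMixin Encoder FileStream Writable object] + [FileStream Writable object] + [FileStream]
  take Buffered:  [Stream Writable object] + [Buffered Stream JSONMixin Encoder FileStream Writable object] + [FileStream Writable object] + [FileStream]
  take Stream:  [Stream Writable object] + [Stream JSONMixin Encoder FileStream Writable object] + [FileStream Writable object] + [FileStream]
  take JSONMixin:  [Writable object] + [JSONMixin Encoder FileStream Writable object] + [FileStream Writable object] + [FileStream]
  take Encoder:  [Writable object] + [Encoder FileStream Writable object] + [FileStream Writable object] + [FileStream]
  take FileStream:  [Writable object] + [FileStream Writable object] + [FileStream Writable object] + [FileStream]
  take Writable:  [Writable object] + [Writable object] + [Writable object]
  take object:  [object] + [object] + [object]
MRO: LogStream XMLMixin BinaryStream Model Pipe TextStream Buffered Stream JSONMixin Encoder FileStream Writable object
Stream is at position 7; next is JSONMixin.

JSONMixin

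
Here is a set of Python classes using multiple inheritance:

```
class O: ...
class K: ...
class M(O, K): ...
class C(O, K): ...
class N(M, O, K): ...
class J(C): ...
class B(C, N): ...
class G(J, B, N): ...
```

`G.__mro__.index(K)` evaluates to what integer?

L[G] = G + merge(L[J], L[B], L[N], [J B N])
  take J:  [J C O K object] + [B C N M O K object] + [N M O K object] + [J B N]
  take B:  [C O K object] + [B C N M O K object] + [N M O K object] + [B N]
  take C:  [C O K object] + [C N M O K object] + [N M O K object] + [N]
  take N:  [O K object] + [N M O K object] + [N M O K object] + [N]
  take M:  [O K object] + [M O K object] + [M O K object]
  take O:  [O K object] + [O K object] + [O K object]
  take K:  [K object] + [K object] + [K object]
  take object:  [object] + [object] + [object]
MRO: G J B C N M O K object
K sits at index 7.

7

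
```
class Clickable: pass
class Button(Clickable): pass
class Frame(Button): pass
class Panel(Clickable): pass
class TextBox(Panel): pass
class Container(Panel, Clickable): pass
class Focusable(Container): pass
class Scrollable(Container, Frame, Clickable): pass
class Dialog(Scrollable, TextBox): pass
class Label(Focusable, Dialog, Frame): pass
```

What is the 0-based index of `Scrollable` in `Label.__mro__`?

L[Label] = Label + merge(L[Focusable], L[Dialog], L[Frame], [Focusable Dialog Frame])
  take Focusable:  [Focusable Container Panel Clickable object] + [Dialog Scrollable Container TextBox Panel Frame Button Clickable object] + [Frame Button Clickable object] + [Focusable Dialog Frame]
  take Dialog:  [Container Panel Clickable object] + [Dialog Scrollable Container TextBox Panel Frame Button Clickable object] + [Frame Button Clickable object] + [Dialog Frame]
  take Scrollable:  [Container Panel Clickable object] + [Scrollable Container TextBox Panel Frame Button Clickable object] + [Frame Button Clickable object] + [Frame]
  take Container:  [Container Panel Clickable object] + [Container TextBox Panel Frame Button Clickable object] + [Frame Button Clickable object] + [Frame]
  take TextBox:  [Panel Clickable object] + [TextBox Panel Frame Button Clickable object] + [Frame Button Clickable object] + [Frame]
  take Panel:  [Panel Clickable object] + [Panel Frame Button Clickable object] + [Frame Button Clickable object] + [Frame]
  take Frame:  [Clickable object] + [Frame Button Clickable object] + [Frame Button Clickable object] + [Frame]
  take Button:  [Clickable object] + [Button Clickable object] + [Button Clickable object]
  take Clickable:  [Clickable object] + [Clickable object] + [Clickable object]
  take object:  [object] + [object] + [object]
MRO: Label Focusable Dialog Scrollable Container TextBox Panel Frame Button Clickable object
Scrollable sits at index 3.

3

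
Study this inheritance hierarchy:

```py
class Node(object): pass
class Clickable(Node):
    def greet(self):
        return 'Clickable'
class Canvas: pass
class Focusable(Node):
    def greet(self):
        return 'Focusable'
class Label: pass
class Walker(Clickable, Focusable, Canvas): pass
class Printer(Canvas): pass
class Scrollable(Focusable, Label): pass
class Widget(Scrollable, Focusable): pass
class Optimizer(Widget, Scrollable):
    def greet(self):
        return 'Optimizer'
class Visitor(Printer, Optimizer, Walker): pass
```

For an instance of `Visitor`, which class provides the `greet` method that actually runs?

L[Visitor] = Visitor + merge(L[Printer], L[Optimizer], L[Walker], [Printer Optimizer Walker])
  take Printer:  [Printer Canvas object] + [Optimizer Widget Scrollable Focusable Node Label object] + [Walker Clickable Focusable Node Canvas object] + [Printer Optimizer Walker]
  take Optimizer:  [Canvas object] + [Optimizer Widget Scrollable Focusable Node Label object] + [Walker Clickable Focusable Node Canvas object] + [Optimizer Walker]
  take Widget:  [Canvas object] + [Widget Scrollable Focusable Node Label object] + [Walker Clickable Focusable Node Canvas object] + [Walker]
  take Scrollable:  [Canvas object] + [Scrollable Focusable Node Label object] + [Walker Clickable Focusable Node Canvas object] + [Walker]
  take Walker:  [Canvas object] + [Focusable Node Label object] + [Walker Clickable Focusable Node Canvas object] + [Walker]
  take Clickable:  [Canvas object] + [Focusable Node Label object] + [Clickable Focusable Node Canvas object]
  take Focusable:  [Canvas object] + [Focusable Node Label object] + [Focusable Node Canvas object]
  take Node:  [Canvas object] + [Node Label object] + [Node Canvas object]
  take Canvas:  [Canvas object] + [Label object] + [Canvas object]
  take Label:  [object] + [Label object] + [object]
  take object:  [object] + [object] + [object]
MRO: Visitor Printer Optimizer Widget Scrollable Walker Clickable Focusable Node Canvas Label object
greet is defined in: Clickable, Focusable, Optimizer. First along the MRO is Optimizer.

Optimizer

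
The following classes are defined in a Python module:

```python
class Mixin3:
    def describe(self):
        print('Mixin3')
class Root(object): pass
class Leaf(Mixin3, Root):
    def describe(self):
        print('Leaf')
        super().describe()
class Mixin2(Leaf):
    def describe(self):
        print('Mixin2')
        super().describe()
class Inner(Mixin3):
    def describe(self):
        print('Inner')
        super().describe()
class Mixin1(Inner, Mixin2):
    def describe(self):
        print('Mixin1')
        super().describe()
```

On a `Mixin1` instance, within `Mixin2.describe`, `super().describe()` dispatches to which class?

Leaf

L[Mixin1] = Mixin1 + merge(L[Inner], L[Mixin2], [Inner Mixin2])
  take Inner:  [Inner Mixin3 object] + [Mixin2 Leaf Mixin3 Root object] + [Inner Mixin2]
  take Mixin2:  [Mixin3 object] + [Mixin2 Leaf Mixin3 Root object] + [Mixin2]
  take Leaf:  [Mixin3 object] + [Leaf Mixin3 Root object]
  take Mixin3:  [Mixin3 object] + [Mixin3 Root object]
  take Root:  [object] + [Root object]
  take object:  [object] + [object]
MRO: Mixin1 Inner Mixin2 Leaf Mixin3 Root object
super() in Mixin2.describe on a Mixin1 instance goes to the class after Mixin2 in Mixin1's MRO: Leaf.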